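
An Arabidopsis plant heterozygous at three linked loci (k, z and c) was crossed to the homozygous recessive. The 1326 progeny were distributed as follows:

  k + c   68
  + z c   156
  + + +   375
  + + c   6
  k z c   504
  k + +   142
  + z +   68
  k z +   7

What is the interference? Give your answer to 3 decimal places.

The two most frequent reciprocal classes, + + + and k z c, are the parental types, so the F1 was + + + / k z c.
The two rarest classes, + + c and k z +, are the double crossovers. Comparing them with the parentals, only the c allele has switched, so c is the middle locus and the order is z – c – k.
z–c: (136 + 13)/1326 = 0.1124; c–k: (298 + 13)/1326 = 0.2345.
Expected DCO frequency = 0.1124 × 0.2345 ≈ 0.02636; observed = 13/1326 ≈ 0.00980.
Coefficient of coincidence = 0.00980/0.02636 ≈ 0.372; interference = 1 − 0.372 = 0.628.

0.628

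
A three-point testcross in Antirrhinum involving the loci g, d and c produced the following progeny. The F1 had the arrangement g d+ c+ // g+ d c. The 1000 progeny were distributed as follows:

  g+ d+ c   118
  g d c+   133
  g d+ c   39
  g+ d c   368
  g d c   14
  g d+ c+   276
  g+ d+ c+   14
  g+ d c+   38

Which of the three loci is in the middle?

g

The two rarest classes, g+ d+ c+ and g d c, are the double crossovers. Comparing them with the parentals, only the g allele has switched, so g is the middle locus and the order is d – g – c.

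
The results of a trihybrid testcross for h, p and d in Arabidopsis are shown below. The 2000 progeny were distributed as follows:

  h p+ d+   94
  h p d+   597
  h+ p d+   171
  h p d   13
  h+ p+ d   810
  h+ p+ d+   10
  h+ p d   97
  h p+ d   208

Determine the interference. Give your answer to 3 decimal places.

The two most frequent reciprocal classes, h p d+ and h+ p+ d, are the parental types, so the F1 was h p d+ / h+ p+ d.
The two rarest classes, h p d and h+ p+ d+, are the double crossovers. Comparing them with the parentals, only the d allele has switched, so d is the middle locus and the order is p – d – h.
p–d: (191 + 23)/2000 = 0.1070; d–h: (379 + 23)/2000 = 0.2010.
Expected DCO frequency = 0.1070 × 0.2010 ≈ 0.02151; observed = 23/2000 ≈ 0.01150.
Coefficient of coincidence = 0.01150/0.02151 ≈ 0.535; interference = 1 − 0.535 = 0.465.

0.465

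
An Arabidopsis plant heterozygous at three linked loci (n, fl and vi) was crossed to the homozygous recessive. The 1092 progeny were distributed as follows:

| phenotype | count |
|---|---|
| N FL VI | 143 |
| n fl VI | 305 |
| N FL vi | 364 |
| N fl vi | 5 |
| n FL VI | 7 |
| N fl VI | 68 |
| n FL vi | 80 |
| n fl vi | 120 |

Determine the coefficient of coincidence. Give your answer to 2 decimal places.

0.30

The two most frequent reciprocal classes, n fl VI and N FL vi, are the parental types, so the F1 was n fl VI / N FL vi.
The two rarest classes, n FL VI and N fl vi, are the double crossovers. Comparing them with the parentals, only the fl allele has switched, so fl is the middle locus and the order is n – fl – vi.
n–fl: (148 + 12)/1092 = 0.1465; fl–vi: (263 + 12)/1092 = 0.2518.
Expected DCO frequency = 0.1465 × 0.2518 ≈ 0.03689; observed = 12/1092 ≈ 0.01099.
Coefficient of coincidence = 0.01099/0.03689 ≈ 0.30.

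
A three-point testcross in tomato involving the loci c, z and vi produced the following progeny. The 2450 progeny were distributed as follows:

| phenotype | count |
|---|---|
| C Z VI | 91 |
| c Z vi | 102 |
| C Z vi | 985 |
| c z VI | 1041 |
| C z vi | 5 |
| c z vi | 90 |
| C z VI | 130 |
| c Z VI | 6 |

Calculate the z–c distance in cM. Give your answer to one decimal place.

9.9 cM

The two most frequent reciprocal classes, c z VI and C Z vi, are the parental types, so the F1 was c z VI / C Z vi.
The two rarest classes, c Z VI and C z vi, are the double crossovers. Comparing them with the parentals, only the z allele has switched, so z is the middle locus and the order is c – z – vi.
Crossovers in the c–z interval produce the single-crossover classes C z VI and c Z vi (130 + 102 = 232) plus the double crossovers (11).
RF(c–z) = (232 + 11) / 2450 = 243/2450 = 0.0992 → 9.9 cM.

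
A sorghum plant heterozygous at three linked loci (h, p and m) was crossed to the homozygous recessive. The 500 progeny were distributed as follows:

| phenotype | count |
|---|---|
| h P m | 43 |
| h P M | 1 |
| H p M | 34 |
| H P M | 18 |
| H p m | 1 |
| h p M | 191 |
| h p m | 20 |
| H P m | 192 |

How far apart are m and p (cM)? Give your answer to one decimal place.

The two most frequent reciprocal classes, H P m and h p M, are the parental types, so the F1 was H P m / h p M.
The two rarest classes, H p m and h P M, are the double crossovers. Comparing them with the parentals, only the p allele has switched, so p is the middle locus and the order is h – p – m.
Crossovers in the p–m interval produce the single-crossover classes H P M and h p m (18 + 20 = 38) plus the double crossovers (2).
RF(p–m) = (38 + 2) / 500 = 40/500 = 0.0800 → 8.0 cM.

8.0 cM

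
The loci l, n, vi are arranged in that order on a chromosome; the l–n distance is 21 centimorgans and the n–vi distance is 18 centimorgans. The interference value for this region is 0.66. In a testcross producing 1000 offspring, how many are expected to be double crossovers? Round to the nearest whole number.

Map distances give recombination frequencies of 0.210 and 0.180 for the two intervals.
With interference 0.66 (so coincidence = 0.34), expected double-crossover frequency = 0.210 × 0.180 × 0.34 = 0.01285.
Expected number = 0.01285 × 1000 = 12.85 ≈ 13.

13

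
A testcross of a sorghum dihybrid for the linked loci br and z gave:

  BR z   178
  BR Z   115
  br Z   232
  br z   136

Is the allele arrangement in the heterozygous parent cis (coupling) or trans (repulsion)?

The two most frequent classes are BR z (178) and br Z (232); these are the parental (non-recombinant) types.
So the F1 carried BR z on one chromosome and br Z on the other — the recessive alleles are on opposite chromosomes (trans / repulsion).

trans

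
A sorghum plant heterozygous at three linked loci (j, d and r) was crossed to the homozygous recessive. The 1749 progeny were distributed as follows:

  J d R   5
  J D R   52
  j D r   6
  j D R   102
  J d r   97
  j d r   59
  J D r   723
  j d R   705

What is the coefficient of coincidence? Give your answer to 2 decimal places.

The two most frequent reciprocal classes, j d R and J D r, are the parental types, so the F1 was j d R / J D r.
The two rarest classes, J d R and j D r, are the double crossovers. Comparing them with the parentals, only the j allele has switched, so j is the middle locus and the order is d – j – r.
d–j: (199 + 11)/1749 = 0.1201; j–r: (111 + 11)/1749 = 0.0698.
Expected DCO frequency = 0.1201 × 0.0698 ≈ 0.00838; observed = 11/1749 ≈ 0.00629.
Coefficient of coincidence = 0.00629/0.00838 ≈ 0.75.

0.75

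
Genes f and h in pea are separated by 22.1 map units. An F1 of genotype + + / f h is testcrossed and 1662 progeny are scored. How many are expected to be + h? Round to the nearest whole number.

A map distance of 22.1 map units corresponds to a recombination frequency of 0.221.
The F1 is + + / f h, so + h is a recombinant gamete class with expected frequency r/2 = 0.221/2 = 0.1105.
Expected number = 0.1105 × 1662 = 183.65 ≈ 184.

184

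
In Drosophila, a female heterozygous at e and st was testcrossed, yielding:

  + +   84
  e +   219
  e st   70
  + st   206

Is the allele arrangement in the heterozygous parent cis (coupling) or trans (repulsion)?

trans

The two most frequent classes are + st (206) and e + (219); these are the parental (non-recombinant) types.
So the F1 carried + st on one chromosome and e + on the other — the recessive alleles are on opposite chromosomes (trans / repulsion).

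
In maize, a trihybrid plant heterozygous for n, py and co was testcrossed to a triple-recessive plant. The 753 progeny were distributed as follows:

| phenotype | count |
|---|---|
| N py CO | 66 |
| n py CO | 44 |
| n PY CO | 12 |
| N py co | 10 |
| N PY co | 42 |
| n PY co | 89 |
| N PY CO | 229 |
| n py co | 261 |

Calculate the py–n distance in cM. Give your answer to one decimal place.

The two most frequent reciprocal classes, N PY CO and n py co, are the parental types, so the F1 was N PY CO / n py co.
The two rarest classes, n PY CO and N py co, are the double crossovers. Comparing them with the parentals, only the n allele has switched, so n is the middle locus and the order is co – n – py.
Crossovers in the n–py interval produce the single-crossover classes N py CO and n PY co (66 + 89 = 155) plus the double crossovers (22).
RF(n–py) = (155 + 22) / 753 = 177/753 = 0.2351 → 23.5 cM.

23.5 cM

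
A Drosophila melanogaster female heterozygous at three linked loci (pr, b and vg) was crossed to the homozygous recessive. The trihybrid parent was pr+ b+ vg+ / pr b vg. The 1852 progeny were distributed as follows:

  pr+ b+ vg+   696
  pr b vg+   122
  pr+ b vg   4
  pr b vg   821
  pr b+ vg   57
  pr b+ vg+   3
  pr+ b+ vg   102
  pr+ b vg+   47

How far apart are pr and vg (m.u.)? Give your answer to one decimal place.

12.5 m.u.

The two rarest classes, pr b+ vg+ and pr+ b vg, are the double crossovers. Comparing them with the parentals, only the pr allele has switched, so pr is the middle locus and the order is vg – pr – b.
Crossovers in the vg–pr interval produce the single-crossover classes pr+ b+ vg and pr b vg+ (102 + 122 = 224) plus the double crossovers (7).
RF(vg–pr) = (224 + 7) / 1852 = 231/1852 = 0.1247 → 12.5 m.u.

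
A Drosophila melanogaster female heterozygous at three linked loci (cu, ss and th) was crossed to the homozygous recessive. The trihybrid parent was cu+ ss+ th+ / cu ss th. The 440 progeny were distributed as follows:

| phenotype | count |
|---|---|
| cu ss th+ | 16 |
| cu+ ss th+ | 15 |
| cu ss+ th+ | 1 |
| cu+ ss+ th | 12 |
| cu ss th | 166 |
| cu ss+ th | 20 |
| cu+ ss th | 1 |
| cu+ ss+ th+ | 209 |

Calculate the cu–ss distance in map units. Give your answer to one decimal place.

8.4 map units

The two rarest classes, cu ss+ th+ and cu+ ss th, are the double crossovers. Comparing them with the parentals, only the cu allele has switched, so cu is the middle locus and the order is ss – cu – th.
Crossovers in the ss–cu interval produce the single-crossover classes cu+ ss th+ and cu ss+ th (15 + 20 = 35) plus the double crossovers (2).
RF(ss–cu) = (35 + 2) / 440 = 37/440 = 0.0841 → 8.4 map units.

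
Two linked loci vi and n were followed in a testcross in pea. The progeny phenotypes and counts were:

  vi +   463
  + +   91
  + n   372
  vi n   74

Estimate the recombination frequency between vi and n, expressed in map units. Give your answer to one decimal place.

The two most frequent classes, + n (372) and vi + (463), are the parental types, so the F1 was + n / vi +.
The recombinant classes are + + and vi n: 91 + 74 = 165.
Recombination frequency = 165/1000 = 0.1650 ≈ 16.5%, i.e. 16.5 map units.

16.5 map units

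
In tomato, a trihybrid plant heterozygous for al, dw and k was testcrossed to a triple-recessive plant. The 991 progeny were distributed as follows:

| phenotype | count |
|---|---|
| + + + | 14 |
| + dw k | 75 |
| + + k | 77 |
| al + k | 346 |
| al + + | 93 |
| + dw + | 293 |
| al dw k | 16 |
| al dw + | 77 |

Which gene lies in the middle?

The two most frequent reciprocal classes, + dw + and al + k, are the parental types, so the F1 was + dw + / al + k.
The two rarest classes, + + + and al dw k, are the double crossovers. Comparing them with the parentals, only the dw allele has switched, so dw is the middle locus and the order is al – dw – k.

dw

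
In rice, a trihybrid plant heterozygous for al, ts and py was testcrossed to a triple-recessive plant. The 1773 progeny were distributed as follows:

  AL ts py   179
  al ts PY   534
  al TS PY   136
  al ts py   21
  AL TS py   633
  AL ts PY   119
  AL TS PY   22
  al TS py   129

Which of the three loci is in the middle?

The two most frequent reciprocal classes, AL TS py and al ts PY, are the parental types, so the F1 was AL TS py / al ts PY.
The two rarest classes, AL TS PY and al ts py, are the double crossovers. Comparing them with the parentals, only the py allele has switched, so py is the middle locus and the order is al – py – ts.

py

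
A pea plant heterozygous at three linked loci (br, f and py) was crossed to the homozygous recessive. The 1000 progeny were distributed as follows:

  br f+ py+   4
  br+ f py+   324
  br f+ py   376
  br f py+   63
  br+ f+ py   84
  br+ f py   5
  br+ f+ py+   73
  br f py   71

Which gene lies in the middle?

py

The two most frequent reciprocal classes, br f+ py and br+ f py+, are the parental types, so the F1 was br f+ py / br+ f py+.
The two rarest classes, br f+ py+ and br+ f py, are the double crossovers. Comparing them with the parentals, only the py allele has switched, so py is the middle locus and the order is br – py – f.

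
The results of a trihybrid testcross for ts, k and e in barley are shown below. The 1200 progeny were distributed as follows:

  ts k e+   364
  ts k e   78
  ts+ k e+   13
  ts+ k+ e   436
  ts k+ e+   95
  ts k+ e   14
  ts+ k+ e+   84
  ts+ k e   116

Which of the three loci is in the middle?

ts

The two most frequent reciprocal classes, ts+ k+ e and ts k e+, are the parental types, so the F1 was ts+ k+ e / ts k e+.
The two rarest classes, ts k+ e and ts+ k e+, are the double crossovers. Comparing them with the parentals, only the ts allele has switched, so ts is the middle locus and the order is k – ts – e.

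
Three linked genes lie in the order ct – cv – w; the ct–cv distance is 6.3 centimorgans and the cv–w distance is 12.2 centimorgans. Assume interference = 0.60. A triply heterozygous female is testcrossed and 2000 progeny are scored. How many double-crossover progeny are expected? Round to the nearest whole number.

6

Map distances give recombination frequencies of 0.063 and 0.122 for the two intervals.
With interference 0.60 (so coincidence = 0.40), expected double-crossover frequency = 0.063 × 0.122 × 0.40 = 0.00307.
Expected number = 0.00307 × 2000 = 6.15 ≈ 6.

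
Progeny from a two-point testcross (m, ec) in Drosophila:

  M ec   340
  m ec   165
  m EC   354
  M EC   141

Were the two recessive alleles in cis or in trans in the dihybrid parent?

trans

The two most frequent classes are M ec (340) and m EC (354); these are the parental (non-recombinant) types.
So the F1 carried M ec on one chromosome and m EC on the other — the recessive alleles are on opposite chromosomes (trans / repulsion).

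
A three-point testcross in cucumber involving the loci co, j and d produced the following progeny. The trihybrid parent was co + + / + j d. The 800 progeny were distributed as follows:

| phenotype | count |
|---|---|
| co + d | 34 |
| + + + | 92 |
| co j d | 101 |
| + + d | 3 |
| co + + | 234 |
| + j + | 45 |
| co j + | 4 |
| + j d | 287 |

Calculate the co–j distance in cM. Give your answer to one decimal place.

The two rarest classes, co j + and + + d, are the double crossovers. Comparing them with the parentals, only the j allele has switched, so j is the middle locus and the order is co – j – d.
Crossovers in the co–j interval produce the single-crossover classes + + + and co j d (92 + 101 = 193) plus the double crossovers (7).
RF(co–j) = (193 + 7) / 800 = 200/800 = 0.2500 → 25.0 cM.

25.0 cM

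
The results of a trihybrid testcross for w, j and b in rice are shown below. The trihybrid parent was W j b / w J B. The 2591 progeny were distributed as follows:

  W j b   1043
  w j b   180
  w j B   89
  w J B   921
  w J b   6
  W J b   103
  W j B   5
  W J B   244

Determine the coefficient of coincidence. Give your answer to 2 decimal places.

0.32

The two rarest classes, W j B and w J b, are the double crossovers. Comparing them with the parentals, only the b allele has switched, so b is the middle locus and the order is w – b – j.
w–b: (424 + 11)/2591 = 0.1679; b–j: (192 + 11)/2591 = 0.0783.
Expected DCO frequency = 0.1679 × 0.0783 ≈ 0.01315; observed = 11/2591 ≈ 0.00425.
Coefficient of coincidence = 0.00425/0.01315 ≈ 0.32.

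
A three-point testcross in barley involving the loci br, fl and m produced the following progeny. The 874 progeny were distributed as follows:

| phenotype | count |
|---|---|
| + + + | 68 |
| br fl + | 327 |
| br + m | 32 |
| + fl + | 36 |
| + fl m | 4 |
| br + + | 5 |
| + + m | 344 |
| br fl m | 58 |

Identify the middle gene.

The two most frequent reciprocal classes, + + m and br fl +, are the parental types, so the F1 was + + m / br fl +.
The two rarest classes, + fl m and br + +, are the double crossovers. Comparing them with the parentals, only the fl allele has switched, so fl is the middle locus and the order is m – fl – br.

fl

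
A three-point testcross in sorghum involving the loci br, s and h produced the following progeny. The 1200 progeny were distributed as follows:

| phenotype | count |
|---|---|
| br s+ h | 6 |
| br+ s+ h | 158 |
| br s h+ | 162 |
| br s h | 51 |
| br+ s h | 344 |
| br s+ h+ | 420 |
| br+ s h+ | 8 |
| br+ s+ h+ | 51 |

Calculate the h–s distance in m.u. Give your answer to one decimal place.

The two most frequent reciprocal classes, br s+ h+ and br+ s h, are the parental types, so the F1 was br s+ h+ / br+ s h.
The two rarest classes, br s+ h and br+ s h+, are the double crossovers. Comparing them with the parentals, only the h allele has switched, so h is the middle locus and the order is s – h – br.
Crossovers in the s–h interval produce the single-crossover classes br s h+ and br+ s+ h (162 + 158 = 320) plus the double crossovers (14).
RF(s–h) = (320 + 14) / 1200 = 334/1200 = 0.2783 → 27.8 m.u.

27.8 m.u.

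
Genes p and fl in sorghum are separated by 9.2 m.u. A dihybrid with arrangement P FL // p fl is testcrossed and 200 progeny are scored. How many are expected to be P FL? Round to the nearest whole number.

A map distance of 9.2 m.u. corresponds to a recombination frequency of 0.092.
The F1 is P FL / p fl, so P FL is a parental gamete class with expected frequency (1 − r)/2 = 0.908/2 = 0.4540.
Expected number = 0.4540 × 200 = 90.80 ≈ 91.

91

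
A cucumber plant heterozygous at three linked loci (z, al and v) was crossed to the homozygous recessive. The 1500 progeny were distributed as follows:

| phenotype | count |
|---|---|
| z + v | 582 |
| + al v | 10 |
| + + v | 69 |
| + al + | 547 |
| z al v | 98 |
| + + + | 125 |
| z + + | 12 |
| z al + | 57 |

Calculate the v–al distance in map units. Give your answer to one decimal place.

16.3 map units

The two most frequent reciprocal classes, + al + and z + v, are the parental types, so the F1 was + al + / z + v.
The two rarest classes, + al v and z + +, are the double crossovers. Comparing them with the parentals, only the v allele has switched, so v is the middle locus and the order is al – v – z.
Crossovers in the al–v interval produce the single-crossover classes + + + and z al v (125 + 98 = 223) plus the double crossovers (22).
RF(al–v) = (223 + 22) / 1500 = 245/1500 = 0.1633 → 16.3 map units.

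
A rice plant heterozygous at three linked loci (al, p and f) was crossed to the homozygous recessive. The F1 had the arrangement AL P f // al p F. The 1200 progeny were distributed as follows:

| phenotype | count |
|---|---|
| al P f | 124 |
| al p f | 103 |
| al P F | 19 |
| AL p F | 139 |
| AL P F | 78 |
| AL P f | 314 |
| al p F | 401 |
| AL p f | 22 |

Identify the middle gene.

The two rarest classes, AL p f and al P F, are the double crossovers. Comparing them with the parentals, only the p allele has switched, so p is the middle locus and the order is al – p – f.

p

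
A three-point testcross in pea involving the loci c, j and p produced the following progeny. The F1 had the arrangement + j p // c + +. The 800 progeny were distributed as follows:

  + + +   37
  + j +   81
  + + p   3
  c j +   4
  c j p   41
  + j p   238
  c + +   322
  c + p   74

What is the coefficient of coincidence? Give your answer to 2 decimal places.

The two rarest classes, + + p and c j +, are the double crossovers. Comparing them with the parentals, only the j allele has switched, so j is the middle locus and the order is c – j – p.
c–j: (78 + 7)/800 = 0.1062; j–p: (155 + 7)/800 = 0.2025.
Expected DCO frequency = 0.1062 × 0.2025 ≈ 0.02151; observed = 7/800 ≈ 0.00875.
Coefficient of coincidence = 0.00875/0.02151 ≈ 0.41.

0.41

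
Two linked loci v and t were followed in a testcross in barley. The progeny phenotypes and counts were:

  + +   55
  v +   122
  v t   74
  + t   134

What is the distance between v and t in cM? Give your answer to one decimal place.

The two most frequent classes, + t (134) and v + (122), are the parental types, so the F1 was + t / v +.
The recombinant classes are + + and v t: 55 + 74 = 129.
Recombination frequency = 129/385 = 0.3351 ≈ 33.5%, i.e. 33.5 cM.

33.5 cM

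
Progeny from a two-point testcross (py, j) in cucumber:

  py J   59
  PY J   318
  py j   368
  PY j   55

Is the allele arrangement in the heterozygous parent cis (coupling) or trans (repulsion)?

cis

The two most frequent classes are PY J (318) and py j (368); these are the parental (non-recombinant) types.
So the F1 carried PY J on one chromosome and py j on the other — the recessive alleles are on the same chromosome (cis / coupling).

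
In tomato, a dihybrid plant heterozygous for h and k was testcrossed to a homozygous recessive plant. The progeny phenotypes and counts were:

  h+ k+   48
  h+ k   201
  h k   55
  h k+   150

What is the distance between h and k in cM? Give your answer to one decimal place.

22.7 cM

The two most frequent classes, h+ k (201) and h k+ (150), are the parental types, so the F1 was h+ k / h k+.
The recombinant classes are h+ k+ and h k: 48 + 55 = 103.
Recombination frequency = 103/454 = 0.2269 ≈ 22.7%, i.e. 22.7 cM.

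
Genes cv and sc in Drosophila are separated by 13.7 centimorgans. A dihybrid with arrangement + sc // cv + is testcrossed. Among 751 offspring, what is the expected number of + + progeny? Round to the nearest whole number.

51

A map distance of 13.7 centimorgans corresponds to a recombination frequency of 0.137.
The F1 is + sc / cv +, so + + is a recombinant gamete class with expected frequency r/2 = 0.137/2 = 0.0685.
Expected number = 0.0685 × 751 = 51.44 ≈ 51.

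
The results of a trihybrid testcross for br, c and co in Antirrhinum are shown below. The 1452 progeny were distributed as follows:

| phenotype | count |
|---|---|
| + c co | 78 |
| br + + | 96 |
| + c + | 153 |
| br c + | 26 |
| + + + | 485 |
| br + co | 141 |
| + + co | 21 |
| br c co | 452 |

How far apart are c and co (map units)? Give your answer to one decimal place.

The two most frequent reciprocal classes, + + + and br c co, are the parental types, so the F1 was + + + / br c co.
The two rarest classes, + + co and br c +, are the double crossovers. Comparing them with the parentals, only the co allele has switched, so co is the middle locus and the order is c – co – br.
Crossovers in the c–co interval produce the single-crossover classes + c + and br + co (153 + 141 = 294) plus the double crossovers (47).
RF(c–co) = (294 + 47) / 1452 = 341/1452 = 0.2348 → 23.5 map units.

23.5 map units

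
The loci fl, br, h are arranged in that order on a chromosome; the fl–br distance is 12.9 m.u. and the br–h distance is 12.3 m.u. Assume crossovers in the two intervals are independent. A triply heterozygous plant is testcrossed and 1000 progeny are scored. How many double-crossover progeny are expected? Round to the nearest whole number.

16

Map distances give recombination frequencies of 0.129 and 0.123 for the two intervals.
With no interference, expected double-crossover frequency = 0.129 × 0.123 = 0.01587.
Expected number = 0.01587 × 1000 = 15.87 ≈ 16.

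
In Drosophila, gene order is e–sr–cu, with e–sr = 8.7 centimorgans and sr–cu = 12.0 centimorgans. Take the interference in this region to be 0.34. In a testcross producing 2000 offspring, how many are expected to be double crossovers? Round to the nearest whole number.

14

Map distances give recombination frequencies of 0.087 and 0.120 for the two intervals.
With interference 0.34 (so coincidence = 0.66), expected double-crossover frequency = 0.087 × 0.120 × 0.66 = 0.00689.
Expected number = 0.00689 × 2000 = 13.78 ≈ 14.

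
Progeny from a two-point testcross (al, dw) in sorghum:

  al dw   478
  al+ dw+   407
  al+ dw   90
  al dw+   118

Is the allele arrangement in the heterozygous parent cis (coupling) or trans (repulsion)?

cis

The two most frequent classes are al+ dw+ (407) and al dw (478); these are the parental (non-recombinant) types.
So the F1 carried al+ dw+ on one chromosome and al dw on the other — the recessive alleles are on the same chromosome (cis / coupling).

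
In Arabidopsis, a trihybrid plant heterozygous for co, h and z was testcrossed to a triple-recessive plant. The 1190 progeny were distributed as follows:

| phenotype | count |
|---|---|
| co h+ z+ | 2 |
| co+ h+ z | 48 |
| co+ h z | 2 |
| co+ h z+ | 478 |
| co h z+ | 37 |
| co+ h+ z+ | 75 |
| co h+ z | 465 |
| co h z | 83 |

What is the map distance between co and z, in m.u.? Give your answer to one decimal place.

7.5 m.u.

The two most frequent reciprocal classes, co h+ z and co+ h z+, are the parental types, so the F1 was co h+ z / co+ h z+.
The two rarest classes, co h+ z+ and co+ h z, are the double crossovers. Comparing them with the parentals, only the z allele has switched, so z is the middle locus and the order is co – z – h.
Crossovers in the co–z interval produce the single-crossover classes co+ h+ z and co h z+ (48 + 37 = 85) plus the double crossovers (4).
RF(co–z) = (85 + 4) / 1190 = 89/1190 = 0.0748 → 7.5 m.u.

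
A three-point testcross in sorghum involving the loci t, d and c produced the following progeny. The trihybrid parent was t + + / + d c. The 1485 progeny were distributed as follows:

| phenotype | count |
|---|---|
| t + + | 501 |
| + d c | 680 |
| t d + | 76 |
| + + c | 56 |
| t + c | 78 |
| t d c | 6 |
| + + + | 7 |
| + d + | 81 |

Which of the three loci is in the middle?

t

The two rarest classes, + + + and t d c, are the double crossovers. Comparing them with the parentals, only the t allele has switched, so t is the middle locus and the order is d – t – c.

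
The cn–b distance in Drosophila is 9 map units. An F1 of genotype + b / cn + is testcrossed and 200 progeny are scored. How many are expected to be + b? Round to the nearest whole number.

91

A map distance of 9 map units corresponds to a recombination frequency of 0.090.
The F1 is + b / cn +, so + b is a parental gamete class with expected frequency (1 − r)/2 = 0.910/2 = 0.4550.
Expected number = 0.4550 × 200 = 91.00 ≈ 91.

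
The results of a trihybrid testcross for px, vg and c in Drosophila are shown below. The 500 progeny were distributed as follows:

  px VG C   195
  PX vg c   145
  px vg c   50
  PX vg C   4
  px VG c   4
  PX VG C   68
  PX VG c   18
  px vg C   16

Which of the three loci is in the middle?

c

The two most frequent reciprocal classes, PX vg c and px VG C, are the parental types, so the F1 was PX vg c / px VG C.
The two rarest classes, PX vg C and px VG c, are the double crossovers. Comparing them with the parentals, only the c allele has switched, so c is the middle locus and the order is vg – c – px.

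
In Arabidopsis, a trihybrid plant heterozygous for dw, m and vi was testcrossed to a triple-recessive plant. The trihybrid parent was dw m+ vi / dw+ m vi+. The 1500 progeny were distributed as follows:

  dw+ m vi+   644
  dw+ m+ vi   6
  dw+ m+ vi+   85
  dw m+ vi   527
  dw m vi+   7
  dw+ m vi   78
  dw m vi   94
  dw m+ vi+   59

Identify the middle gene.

dw

The two rarest classes, dw+ m+ vi and dw m vi+, are the double crossovers. Comparing them with the parentals, only the dw allele has switched, so dw is the middle locus and the order is m – dw – vi.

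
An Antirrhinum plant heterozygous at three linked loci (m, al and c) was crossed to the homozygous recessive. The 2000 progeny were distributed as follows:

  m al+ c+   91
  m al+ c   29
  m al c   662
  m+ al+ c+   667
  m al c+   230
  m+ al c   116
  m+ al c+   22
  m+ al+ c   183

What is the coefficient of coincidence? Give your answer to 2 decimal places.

The two most frequent reciprocal classes, m al c and m+ al+ c+, are the parental types, so the F1 was m al c / m+ al+ c+.
The two rarest classes, m al+ c and m+ al c+, are the double crossovers. Comparing them with the parentals, only the al allele has switched, so al is the middle locus and the order is c – al – m.
c–al: (413 + 51)/2000 = 0.2320; al–m: (207 + 51)/2000 = 0.1290.
Expected DCO frequency = 0.2320 × 0.1290 ≈ 0.02993; observed = 51/2000 ≈ 0.02550.
Coefficient of coincidence = 0.02550/0.02993 ≈ 0.85.

0.85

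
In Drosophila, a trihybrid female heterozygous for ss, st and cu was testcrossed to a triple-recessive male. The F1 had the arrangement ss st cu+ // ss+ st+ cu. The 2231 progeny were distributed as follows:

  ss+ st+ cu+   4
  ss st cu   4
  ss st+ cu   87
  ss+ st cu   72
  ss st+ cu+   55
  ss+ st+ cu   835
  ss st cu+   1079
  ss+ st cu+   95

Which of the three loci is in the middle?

The two rarest classes, ss st cu and ss+ st+ cu+, are the double crossovers. Comparing them with the parentals, only the cu allele has switched, so cu is the middle locus and the order is ss – cu – st.

cu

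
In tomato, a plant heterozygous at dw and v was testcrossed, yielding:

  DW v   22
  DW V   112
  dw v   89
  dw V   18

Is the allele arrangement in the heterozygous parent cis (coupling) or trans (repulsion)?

The two most frequent classes are DW V (112) and dw v (89); these are the parental (non-recombinant) types.
So the F1 carried DW V on one chromosome and dw v on the other — the recessive alleles are on the same chromosome (cis / coupling).

cis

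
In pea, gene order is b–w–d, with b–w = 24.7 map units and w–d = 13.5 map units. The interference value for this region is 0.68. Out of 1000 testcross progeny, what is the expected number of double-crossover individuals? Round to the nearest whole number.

11

Map distances give recombination frequencies of 0.247 and 0.135 for the two intervals.
With interference 0.68 (so coincidence = 0.32), expected double-crossover frequency = 0.247 × 0.135 × 0.32 = 0.01067.
Expected number = 0.01067 × 1000 = 10.67 ≈ 11.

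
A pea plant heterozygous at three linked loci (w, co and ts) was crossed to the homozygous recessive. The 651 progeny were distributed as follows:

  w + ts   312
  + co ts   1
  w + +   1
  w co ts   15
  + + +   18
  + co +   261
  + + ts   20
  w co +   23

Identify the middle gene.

ts

The two most frequent reciprocal classes, w + ts and + co +, are the parental types, so the F1 was w + ts / + co +.
The two rarest classes, w + + and + co ts, are the double crossovers. Comparing them with the parentals, only the ts allele has switched, so ts is the middle locus and the order is co – ts – w.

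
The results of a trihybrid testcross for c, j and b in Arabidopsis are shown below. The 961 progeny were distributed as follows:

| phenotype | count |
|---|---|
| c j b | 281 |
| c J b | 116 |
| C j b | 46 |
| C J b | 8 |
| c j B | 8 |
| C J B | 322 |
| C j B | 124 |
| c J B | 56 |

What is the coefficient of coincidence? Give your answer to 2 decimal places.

0.51

The two most frequent reciprocal classes, C J B and c j b, are the parental types, so the F1 was C J B / c j b.
The two rarest classes, C J b and c j B, are the double crossovers. Comparing them with the parentals, only the b allele has switched, so b is the middle locus and the order is c – b – j.
c–b: (102 + 16)/961 = 0.1228; b–j: (240 + 16)/961 = 0.2664.
Expected DCO frequency = 0.1228 × 0.2664 ≈ 0.03271; observed = 16/961 ≈ 0.01665.
Coefficient of coincidence = 0.01665/0.03271 ≈ 0.51.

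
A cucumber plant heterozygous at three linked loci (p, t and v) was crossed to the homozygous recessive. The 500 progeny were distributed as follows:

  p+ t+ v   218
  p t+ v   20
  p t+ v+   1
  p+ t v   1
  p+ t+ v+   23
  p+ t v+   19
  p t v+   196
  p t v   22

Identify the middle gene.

The two most frequent reciprocal classes, p t v+ and p+ t+ v, are the parental types, so the F1 was p t v+ / p+ t+ v.
The two rarest classes, p t+ v+ and p+ t v, are the double crossovers. Comparing them with the parentals, only the t allele has switched, so t is the middle locus and the order is p – t – v.

t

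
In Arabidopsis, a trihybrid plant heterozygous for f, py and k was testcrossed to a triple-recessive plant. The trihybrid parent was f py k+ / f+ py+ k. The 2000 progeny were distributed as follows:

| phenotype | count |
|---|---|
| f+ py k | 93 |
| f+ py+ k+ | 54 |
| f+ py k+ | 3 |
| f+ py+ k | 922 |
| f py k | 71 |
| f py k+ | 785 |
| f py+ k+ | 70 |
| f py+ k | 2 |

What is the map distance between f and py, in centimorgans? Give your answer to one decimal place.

The two rarest classes, f+ py k+ and f py+ k, are the double crossovers. Comparing them with the parentals, only the f allele has switched, so f is the middle locus and the order is py – f – k.
Crossovers in the py–f interval produce the single-crossover classes f py+ k+ and f+ py k (70 + 93 = 163) plus the double crossovers (5).
RF(py–f) = (163 + 5) / 2000 = 168/2000 = 0.0840 → 8.4 centimorgans.

8.4 centimorgans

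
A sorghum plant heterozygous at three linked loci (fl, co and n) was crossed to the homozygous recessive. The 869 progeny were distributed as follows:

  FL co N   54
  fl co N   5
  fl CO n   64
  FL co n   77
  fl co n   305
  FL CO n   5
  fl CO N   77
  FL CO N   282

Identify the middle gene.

n

The two most frequent reciprocal classes, FL CO N and fl co n, are the parental types, so the F1 was FL CO N / fl co n.
The two rarest classes, FL CO n and fl co N, are the double crossovers. Comparing them with the parentals, only the n allele has switched, so n is the middle locus and the order is co – n – fl.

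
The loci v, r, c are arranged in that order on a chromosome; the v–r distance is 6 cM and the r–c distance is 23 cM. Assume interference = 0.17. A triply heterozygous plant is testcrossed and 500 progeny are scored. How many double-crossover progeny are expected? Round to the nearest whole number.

6

Map distances give recombination frequencies of 0.060 and 0.230 for the two intervals.
With interference 0.17 (so coincidence = 0.83), expected double-crossover frequency = 0.060 × 0.230 × 0.83 = 0.01145.
Expected number = 0.01145 × 500 = 5.73 ≈ 6.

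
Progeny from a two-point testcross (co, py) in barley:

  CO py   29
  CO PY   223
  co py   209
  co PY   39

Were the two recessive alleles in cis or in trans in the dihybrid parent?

cis

The two most frequent classes are CO PY (223) and co py (209); these are the parental (non-recombinant) types.
So the F1 carried CO PY on one chromosome and co py on the other — the recessive alleles are on the same chromosome (cis / coupling).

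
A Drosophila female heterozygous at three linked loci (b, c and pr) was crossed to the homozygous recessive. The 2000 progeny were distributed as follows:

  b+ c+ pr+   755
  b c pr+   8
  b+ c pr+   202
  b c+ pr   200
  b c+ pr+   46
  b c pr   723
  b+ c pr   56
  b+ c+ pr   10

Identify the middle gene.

The two most frequent reciprocal classes, b c pr and b+ c+ pr+, are the parental types, so the F1 was b c pr / b+ c+ pr+.
The two rarest classes, b c pr+ and b+ c+ pr, are the double crossovers. Comparing them with the parentals, only the pr allele has switched, so pr is the middle locus and the order is c – pr – b.

pr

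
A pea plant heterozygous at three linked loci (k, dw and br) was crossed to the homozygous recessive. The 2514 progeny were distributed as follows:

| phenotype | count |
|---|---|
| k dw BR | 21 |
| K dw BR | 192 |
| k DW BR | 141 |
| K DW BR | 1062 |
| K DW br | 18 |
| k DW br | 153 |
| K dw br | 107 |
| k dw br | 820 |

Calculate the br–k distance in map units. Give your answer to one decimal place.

11.4 map units

The two most frequent reciprocal classes, K DW BR and k dw br, are the parental types, so the F1 was K DW BR / k dw br.
The two rarest classes, K DW br and k dw BR, are the double crossovers. Comparing them with the parentals, only the br allele has switched, so br is the middle locus and the order is k – br – dw.
Crossovers in the k–br interval produce the single-crossover classes k DW BR and K dw br (141 + 107 = 248) plus the double crossovers (39).
RF(k–br) = (248 + 39) / 2514 = 287/2514 = 0.1142 → 11.4 map units.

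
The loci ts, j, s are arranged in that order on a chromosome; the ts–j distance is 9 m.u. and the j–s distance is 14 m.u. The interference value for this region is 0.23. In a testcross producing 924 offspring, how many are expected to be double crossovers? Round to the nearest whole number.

Map distances give recombination frequencies of 0.090 and 0.140 for the two intervals.
With interference 0.23 (so coincidence = 0.77), expected double-crossover frequency = 0.090 × 0.140 × 0.77 = 0.00970.
Expected number = 0.00970 × 924 = 8.96 ≈ 9.

9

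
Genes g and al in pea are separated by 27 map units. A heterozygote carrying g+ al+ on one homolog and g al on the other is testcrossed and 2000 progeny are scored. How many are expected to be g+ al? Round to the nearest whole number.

270

A map distance of 27 map units corresponds to a recombination frequency of 0.270.
The F1 is g+ al+ / g al, so g+ al is a recombinant gamete class with expected frequency r/2 = 0.270/2 = 0.1350.
Expected number = 0.1350 × 2000 = 270.00 ≈ 270.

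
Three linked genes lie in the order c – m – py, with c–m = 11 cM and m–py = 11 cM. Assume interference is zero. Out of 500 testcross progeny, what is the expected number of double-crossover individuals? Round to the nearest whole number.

Map distances give recombination frequencies of 0.110 and 0.110 for the two intervals.
With no interference, expected double-crossover frequency = 0.110 × 0.110 = 0.01210.
Expected number = 0.01210 × 500 = 6.05 ≈ 6.

6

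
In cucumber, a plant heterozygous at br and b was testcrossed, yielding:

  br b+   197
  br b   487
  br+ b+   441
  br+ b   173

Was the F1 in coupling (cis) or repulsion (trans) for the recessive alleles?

The two most frequent classes are br+ b+ (441) and br b (487); these are the parental (non-recombinant) types.
So the F1 carried br+ b+ on one chromosome and br b on the other — the recessive alleles are on the same chromosome (cis / coupling).

cis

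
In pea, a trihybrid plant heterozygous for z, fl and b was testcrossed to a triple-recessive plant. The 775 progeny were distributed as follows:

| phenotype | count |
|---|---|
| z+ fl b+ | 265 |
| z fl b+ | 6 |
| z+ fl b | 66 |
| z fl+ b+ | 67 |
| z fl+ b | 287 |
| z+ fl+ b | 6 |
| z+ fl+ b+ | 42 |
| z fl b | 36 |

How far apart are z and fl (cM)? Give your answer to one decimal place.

11.6 cM

The two most frequent reciprocal classes, z fl+ b and z+ fl b+, are the parental types, so the F1 was z fl+ b / z+ fl b+.
The two rarest classes, z+ fl+ b and z fl b+, are the double crossovers. Comparing them with the parentals, only the z allele has switched, so z is the middle locus and the order is fl – z – b.
Crossovers in the fl–z interval produce the single-crossover classes z fl b and z+ fl+ b+ (36 + 42 = 78) plus the double crossovers (12).
RF(fl–z) = (78 + 12) / 775 = 90/775 = 0.1161 → 11.6 cM.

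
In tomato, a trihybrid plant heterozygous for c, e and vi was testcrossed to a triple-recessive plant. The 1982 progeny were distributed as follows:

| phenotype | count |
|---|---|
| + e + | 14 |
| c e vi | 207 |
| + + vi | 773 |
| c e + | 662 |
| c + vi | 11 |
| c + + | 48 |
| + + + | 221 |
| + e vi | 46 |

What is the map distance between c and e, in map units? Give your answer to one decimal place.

The two most frequent reciprocal classes, + + vi and c e +, are the parental types, so the F1 was + + vi / c e +.
The two rarest classes, c + vi and + e +, are the double crossovers. Comparing them with the parentals, only the c allele has switched, so c is the middle locus and the order is vi – c – e.
Crossovers in the c–e interval produce the single-crossover classes + e vi and c + + (46 + 48 = 94) plus the double crossovers (25).
RF(c–e) = (94 + 25) / 1982 = 119/1982 = 0.0600 → 6.0 map units.

6.0 map units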